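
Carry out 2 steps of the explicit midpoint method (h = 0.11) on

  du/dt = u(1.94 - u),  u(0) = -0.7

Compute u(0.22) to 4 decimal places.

-1.3055

Midpoint: k1 = f(t_n, u_n); k2 = f(t_n + h/2, u_n + (h/2)·k1); u_{n+1} = u_n + h·k2.
t=0.000000, u=-0.700000:
  k1 = f(0.000000, -0.700000) = -1.848000
  k2 = f(0.055000, -0.801640) = -2.197808
  u ← -0.700000 + 0.11·(-2.197808) = -0.941759
t=0.110000, u=-0.941759:
  k1 = f(0.110000, -0.941759) = -2.713922
  k2 = f(0.165000, -1.091025) = -3.306923
  u ← -0.941759 + 0.11·(-3.306923) = -1.305520
u(0.22) ≈ -1.3055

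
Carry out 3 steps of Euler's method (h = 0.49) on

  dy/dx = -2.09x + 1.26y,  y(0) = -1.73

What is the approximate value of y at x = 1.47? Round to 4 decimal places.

Euler: y_{n+1} = y_n + h·f(x_n, y_n).
x=0.000000, y=-1.730000: f=-2.179800 → y ← -1.730000 + 0.49·(-2.179800) = -2.798102
x=0.490000, y=-2.798102: f=-4.549709 → y ← -2.798102 + 0.49·(-4.549709) = -5.027459
x=0.980000, y=-5.027459: f=-8.382799 → y ← -5.027459 + 0.49·(-8.382799) = -9.135030
y(1.47) ≈ -9.1350

-9.1350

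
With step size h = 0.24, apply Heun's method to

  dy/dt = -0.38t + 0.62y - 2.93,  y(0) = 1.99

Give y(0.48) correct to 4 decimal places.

Heun: k1 = f(t_n, y_n); k2 = f(t_n + h, y_n + h·k1); y_{n+1} = y_n + (h/2)·(k1 + k2).
t=0.000000, y=1.990000:
  k1 = f(0.000000, 1.990000) = -1.696200
  k2 = f(0.240000, 1.582912) = -2.039795
  y ← 1.990000 + (0.24/2)·(-1.696200 + (-2.039795)) = 1.541681
t=0.240000, y=1.541681:
  k1 = f(0.240000, 1.541681) = -2.065358
  k2 = f(0.480000, 1.045995) = -2.463883
  y ← 1.541681 + (0.24/2)·(-2.065358 + (-2.463883)) = 0.998172
y(0.48) ≈ 0.9982

0.9982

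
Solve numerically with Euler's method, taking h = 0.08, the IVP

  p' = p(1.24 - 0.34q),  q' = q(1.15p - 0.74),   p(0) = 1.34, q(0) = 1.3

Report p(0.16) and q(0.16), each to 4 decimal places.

1.5133, 1.4828

Euler on (p,q): p_{n+1} = p_n + h·p', q_{n+1} = q_n + h·q'.
0.000000: (1.340000, 1.300000); f=(1.069320, 1.041300) → (1.425546, 1.383304)
0.080000: (1.425546, 1.383304); f=(1.097209, 1.244112) → (1.513322, 1.482833)
(p(0.16), q(0.16)) ≈ (1.5133, 1.4828)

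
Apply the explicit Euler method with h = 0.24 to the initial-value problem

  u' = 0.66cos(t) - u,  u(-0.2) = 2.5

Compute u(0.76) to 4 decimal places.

Euler: u_{n+1} = u_n + h·f(t_n, u_n).
t=-0.200000, u=2.500000: f=-1.853156 → u ← 2.500000 + 0.24·(-1.853156) = 2.055243
t=0.040000, u=2.055243: f=-1.395770 → u ← 2.055243 + 0.24·(-1.395770) = 1.720258
t=0.280000, u=1.720258: f=-1.085961 → u ← 1.720258 + 0.24·(-1.085961) = 1.459627
t=0.520000, u=1.459627: f=-0.886866 → u ← 1.459627 + 0.24·(-0.886866) = 1.246779
u(0.76) ≈ 1.2468

1.2468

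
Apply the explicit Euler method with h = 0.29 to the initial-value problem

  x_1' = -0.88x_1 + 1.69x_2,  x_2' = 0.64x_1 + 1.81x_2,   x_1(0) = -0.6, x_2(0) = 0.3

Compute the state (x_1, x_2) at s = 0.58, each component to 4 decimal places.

Euler on (x_1,x_2): x_1_{n+1} = x_1_n + h·x_1', x_2_{n+1} = x_2_n + h·x_2'.
0.000000: (-0.600000, 0.300000); f=(1.035000, 0.159000) → (-0.299850, 0.346110)
0.290000: (-0.299850, 0.346110); f=(0.848794, 0.434555) → (-0.053700, 0.472131)
(x_1(0.58), x_2(0.58)) ≈ (-0.0537, 0.4721)

-0.0537, 0.4721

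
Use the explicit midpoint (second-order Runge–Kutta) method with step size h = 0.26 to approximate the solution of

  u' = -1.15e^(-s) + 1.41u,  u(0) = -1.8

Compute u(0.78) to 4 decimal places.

-6.4976

Midpoint: k1 = f(s_n, u_n); k2 = f(s_n + h/2, u_n + (h/2)·k1); u_{n+1} = u_n + h·k2.
s=0.000000, u=-1.800000:
  k1 = f(0.000000, -1.800000) = -3.688000
  k2 = f(0.130000, -2.279440) = -4.223820
  u ← -1.800000 + 0.26·(-4.223820) = -2.898193
s=0.260000, u=-2.898193:
  k1 = f(0.260000, -2.898193) = -4.973162
  k2 = f(0.390000, -3.544704) = -5.776648
  u ← -2.898193 + 0.26·(-5.776648) = -4.400122
s=0.520000, u=-4.400122:
  k1 = f(0.520000, -4.400122) = -6.887870
  k2 = f(0.650000, -5.295545) = -8.067071
  u ← -4.400122 + 0.26·(-8.067071) = -6.497560
u(0.78) ≈ -6.4976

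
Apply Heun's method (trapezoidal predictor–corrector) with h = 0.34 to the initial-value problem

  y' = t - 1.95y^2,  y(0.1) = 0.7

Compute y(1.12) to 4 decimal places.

0.6671

Heun: k1 = f(t_n, y_n); k2 = f(t_n + h, y_n + h·k1); y_{n+1} = y_n + (h/2)·(k1 + k2).
t=0.100000, y=0.700000:
  k1 = f(0.100000, 0.700000) = -0.855500
  k2 = f(0.440000, 0.409130) = 0.113595
  y ← 0.700000 + (0.34/2)·(-0.855500 + 0.113595) = 0.573876
t=0.440000, y=0.573876:
  k1 = f(0.440000, 0.573876) = -0.202201
  k2 = f(0.780000, 0.505128) = 0.282450
  y ← 0.573876 + (0.34/2)·(-0.202201 + 0.282450) = 0.587518
t=0.780000, y=0.587518:
  k1 = f(0.780000, 0.587518) = 0.106903
  k2 = f(1.120000, 0.623865) = 0.361044
  y ← 0.587518 + (0.34/2)·(0.106903 + 0.361044) = 0.667069
y(1.12) ≈ 0.6671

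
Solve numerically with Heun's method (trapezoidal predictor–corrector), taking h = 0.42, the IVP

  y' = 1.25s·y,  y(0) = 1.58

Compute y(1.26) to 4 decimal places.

Heun: k1 = f(s_n, y_n); k2 = f(s_n + h, y_n + h·k1); y_{n+1} = y_n + (h/2)·(k1 + k2).
s=0.000000, y=1.580000:
  k1 = f(0.000000, 1.580000) = 0.000000
  k2 = f(0.420000, 1.580000) = 0.829500
  y ← 1.580000 + (0.42/2)·(0.000000 + 0.829500) = 1.754195
s=0.420000, y=1.754195:
  k1 = f(0.420000, 1.754195) = 0.920952
  k2 = f(0.840000, 2.140995) = 2.248045
  y ← 1.754195 + (0.42/2)·(0.920952 + 2.248045) = 2.419684
s=0.840000, y=2.419684:
  k1 = f(0.840000, 2.419684) = 2.540669
  k2 = f(1.260000, 3.486765) = 5.491655
  y ← 2.419684 + (0.42/2)·(2.540669 + 5.491655) = 4.106472
y(1.26) ≈ 4.1065

4.1065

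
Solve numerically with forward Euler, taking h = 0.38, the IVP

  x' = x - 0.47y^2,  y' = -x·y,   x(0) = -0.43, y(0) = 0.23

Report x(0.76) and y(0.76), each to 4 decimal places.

-0.8447, 0.3289

Euler on (x,y): x_{n+1} = x_n + h·x', y_{n+1} = y_n + h·y'.
0.000000: (-0.430000, 0.230000); f=(-0.454863, 0.098900) → (-0.602848, 0.267582)
0.380000: (-0.602848, 0.267582); f=(-0.636500, 0.161311) → (-0.844718, 0.328880)
(x(0.76), y(0.76)) ≈ (-0.8447, 0.3289)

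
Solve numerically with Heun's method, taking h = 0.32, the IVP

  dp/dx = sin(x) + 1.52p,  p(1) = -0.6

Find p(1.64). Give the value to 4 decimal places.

Heun: k1 = f(x_n, p_n); k2 = f(x_n + h, p_n + h·k1); p_{n+1} = p_n + (h/2)·(k1 + k2).
x=1.000000, p=-0.600000:
  k1 = f(1.000000, -0.600000) = -0.070529
  k2 = f(1.320000, -0.622569) = 0.022410
  p ← -0.600000 + (0.32/2)·(-0.070529 + 0.022410) = -0.607699
x=1.320000, p=-0.607699:
  k1 = f(1.320000, -0.607699) = 0.045013
  k2 = f(1.640000, -0.593295) = 0.095798
  p ← -0.607699 + (0.32/2)·(0.045013 + 0.095798) = -0.585169
p(1.64) ≈ -0.5852

-0.5852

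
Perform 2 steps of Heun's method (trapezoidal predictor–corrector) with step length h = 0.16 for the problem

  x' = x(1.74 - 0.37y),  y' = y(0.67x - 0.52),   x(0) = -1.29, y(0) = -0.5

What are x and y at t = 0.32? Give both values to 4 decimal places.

Heun on (x,y): k1 = f(t_n, state_n); k2 = f(t_n + h, state_n + h·k1); state_{n+1} = state_n + (h/2)·(k1 + k2).
0.000000: (-1.290000, -0.500000)
  k1 = (-2.483250, 0.692150)
  predictor → (-1.687320, -0.389256)
  k2 = (-3.178953, 0.642469)
  → (-1.742976, -0.393231)
0.160000: (-1.742976, -0.393231)
  k1 = (-3.286373, 0.663692)
  predictor → (-2.268796, -0.287040)
  k2 = (-4.188662, 0.585588)
  → (-2.340979, -0.293288)
(x(0.32), y(0.32)) ≈ (-2.3410, -0.2933)

-2.3410, -0.2933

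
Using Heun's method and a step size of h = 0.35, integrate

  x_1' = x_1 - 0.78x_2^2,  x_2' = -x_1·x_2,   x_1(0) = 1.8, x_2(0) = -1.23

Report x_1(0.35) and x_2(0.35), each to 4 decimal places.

2.2332, -0.6819

Heun on (x_1,x_2): k1 = f(x_n, state_n); k2 = f(x_n + h, state_n + h·k1); state_{n+1} = state_n + (h/2)·(k1 + k2).
0.000000: (1.800000, -1.230000)
  k1 = (0.619938, 2.214000)
  predictor → (2.016978, -0.455100)
  k2 = (1.855428, 0.917927)
  → (2.233189, -0.681913)
(x_1(0.35), x_2(0.35)) ≈ (2.2332, -0.6819)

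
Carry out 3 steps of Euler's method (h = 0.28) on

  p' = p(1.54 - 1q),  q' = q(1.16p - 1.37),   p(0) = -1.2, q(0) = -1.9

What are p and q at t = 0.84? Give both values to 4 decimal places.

-5.1665, -0.0366

Euler on (p,q): p_{n+1} = p_n + h·p', q_{n+1} = q_n + h·q'.
0.000000: (-1.200000, -1.900000); f=(-4.128000, 5.247800) → (-2.355840, -0.430616)
0.280000: (-2.355840, -0.430616); f=(-4.642456, 1.766720) → (-3.655728, 0.064066)
0.560000: (-3.655728, 0.064066); f=(-5.395614, -0.359450) → (-5.166500, -0.036580)
(p(0.84), q(0.84)) ≈ (-5.1665, -0.0366)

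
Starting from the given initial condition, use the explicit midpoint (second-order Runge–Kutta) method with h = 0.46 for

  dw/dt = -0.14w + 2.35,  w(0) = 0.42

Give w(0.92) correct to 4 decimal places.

2.3965

Midpoint: k1 = f(t_n, w_n); k2 = f(t_n + h/2, w_n + (h/2)·k1); w_{n+1} = w_n + h·k2.
t=0.000000, w=0.420000:
  k1 = f(0.000000, 0.420000) = 2.291200
  k2 = f(0.230000, 0.946976) = 2.217423
  w ← 0.420000 + 0.46·2.217423 = 1.440015
t=0.460000, w=1.440015:
  k1 = f(0.460000, 1.440015) = 2.148398
  k2 = f(0.690000, 1.934146) = 2.079220
  w ← 1.440015 + 0.46·2.079220 = 2.396456
w(0.92) ≈ 2.3965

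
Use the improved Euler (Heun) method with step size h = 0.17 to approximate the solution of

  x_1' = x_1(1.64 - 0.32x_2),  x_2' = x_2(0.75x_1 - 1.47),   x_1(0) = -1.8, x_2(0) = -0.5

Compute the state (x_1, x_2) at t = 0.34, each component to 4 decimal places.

Heun on (x_1,x_2): k1 = f(t_n, state_n); k2 = f(t_n + h, state_n + h·k1); state_{n+1} = state_n + (h/2)·(k1 + k2).
0.000000: (-1.800000, -0.500000)
  k1 = (-3.240000, 1.410000)
  predictor → (-2.350800, -0.260300)
  k2 = (-4.051124, 0.841576)
  → (-2.419746, -0.308616)
0.170000: (-2.419746, -0.308616)
  k1 = (-4.207350, 1.013745)
  predictor → (-3.134995, -0.136279)
  k2 = (-5.278107, 0.520757)
  → (-3.226009, -0.178183)
(x_1(0.34), x_2(0.34)) ≈ (-3.2260, -0.1782)

-3.2260, -0.1782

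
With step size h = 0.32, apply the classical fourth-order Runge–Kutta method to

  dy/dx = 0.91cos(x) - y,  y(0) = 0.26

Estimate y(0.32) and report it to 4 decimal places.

RK4: k1 = f(x_n, y_n); k2 = f(x_n + h/2, y_n + (h/2)·k1); k3 = f(x_n + h/2, y_n + (h/2)·k2); k4 = f(x_n + h, y_n + h·k3); y_{n+1} = y_n + (h/6)·(k1 + 2k2 + 2k3 + k4).
x=0.000000, y=0.260000:
  k1 = f(0.000000, 0.260000) = 0.650000
  k2 = f(0.160000, 0.364000) = 0.534377
  k3 = f(0.160000, 0.345500) = 0.552877
  k4 = f(0.320000, 0.436920) = 0.426884
  y ← 0.260000 + (0.32/6)·(k1 + 2k2 + 2k3 + k4) = 0.433407
y(0.32) ≈ 0.4334

0.4334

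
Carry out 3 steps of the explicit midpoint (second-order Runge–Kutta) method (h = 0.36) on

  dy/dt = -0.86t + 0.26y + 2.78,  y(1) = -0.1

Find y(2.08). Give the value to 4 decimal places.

1.7124

Midpoint: k1 = f(t_n, y_n); k2 = f(t_n + h/2, y_n + (h/2)·k1); y_{n+1} = y_n + h·k2.
t=1.000000, y=-0.100000:
  k1 = f(1.000000, -0.100000) = 1.894000
  k2 = f(1.180000, 0.240920) = 1.827839
  y ← -0.100000 + 0.36·1.827839 = 0.558022
t=1.360000, y=0.558022:
  k1 = f(1.360000, 0.558022) = 1.755486
  k2 = f(1.540000, 0.874010) = 1.682842
  y ← 0.558022 + 0.36·1.682842 = 1.163845
t=1.720000, y=1.163845:
  k1 = f(1.720000, 1.163845) = 1.603400
  k2 = f(1.900000, 1.452457) = 1.523639
  y ← 1.163845 + 0.36·1.523639 = 1.712355
y(2.08) ≈ 1.7124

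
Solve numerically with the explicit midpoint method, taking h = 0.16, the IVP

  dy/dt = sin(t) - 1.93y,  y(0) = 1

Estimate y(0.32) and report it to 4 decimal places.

0.5895

Midpoint: k1 = f(t_n, y_n); k2 = f(t_n + h/2, y_n + (h/2)·k1); y_{n+1} = y_n + h·k2.
t=0.000000, y=1.000000:
  k1 = f(0.000000, 1.000000) = -1.930000
  k2 = f(0.080000, 0.845600) = -1.552093
  y ← 1.000000 + 0.16·(-1.552093) = 0.751665
t=0.160000, y=0.751665:
  k1 = f(0.160000, 0.751665) = -1.291395
  k2 = f(0.240000, 0.648353) = -1.013620
  y ← 0.751665 + 0.16·(-1.013620) = 0.589486
y(0.32) ≈ 0.5895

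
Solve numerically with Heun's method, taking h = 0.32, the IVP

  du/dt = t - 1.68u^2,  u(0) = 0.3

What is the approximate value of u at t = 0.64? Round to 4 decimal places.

Heun: k1 = f(t_n, u_n); k2 = f(t_n + h, u_n + h·k1); u_{n+1} = u_n + (h/2)·(k1 + k2).
t=0.000000, u=0.300000:
  k1 = f(0.000000, 0.300000) = -0.151200
  k2 = f(0.320000, 0.251616) = 0.213638
  u ← 0.300000 + (0.32/2)·(-0.151200 + 0.213638) = 0.309990
t=0.320000, u=0.309990:
  k1 = f(0.320000, 0.309990) = 0.158562
  k2 = f(0.640000, 0.360730) = 0.421388
  u ← 0.309990 + (0.32/2)·(0.158562 + 0.421388) = 0.402782
u(0.64) ≈ 0.4028

0.4028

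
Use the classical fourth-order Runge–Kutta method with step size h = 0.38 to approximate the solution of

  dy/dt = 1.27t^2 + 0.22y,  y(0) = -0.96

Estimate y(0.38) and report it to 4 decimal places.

RK4: k1 = f(t_n, y_n); k2 = f(t_n + h/2, y_n + (h/2)·k1); k3 = f(t_n + h/2, y_n + (h/2)·k2); k4 = f(t_n + h, y_n + h·k3); y_{n+1} = y_n + (h/6)·(k1 + 2k2 + 2k3 + k4).
t=0.000000, y=-0.960000:
  k1 = f(0.000000, -0.960000) = -0.211200
  k2 = f(0.190000, -1.000128) = -0.174181
  k3 = f(0.190000, -0.993094) = -0.172634
  k4 = f(0.380000, -1.025601) = -0.042244
  y ← -0.960000 + (0.38/6)·(k1 + 2k2 + 2k3 + k4) = -1.019981
y(0.38) ≈ -1.0200

-1.0200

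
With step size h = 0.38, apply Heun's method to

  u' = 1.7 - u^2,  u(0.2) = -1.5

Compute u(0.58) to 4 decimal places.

-1.8364

Heun: k1 = f(t_n, u_n); k2 = f(t_n + h, u_n + h·k1); u_{n+1} = u_n + (h/2)·(k1 + k2).
t=0.200000, u=-1.500000:
  k1 = f(0.200000, -1.500000) = -0.550000
  k2 = f(0.580000, -1.709000) = -1.220681
  u ← -1.500000 + (0.38/2)·(-0.550000 + (-1.220681)) = -1.836429
u(0.58) ≈ -1.8364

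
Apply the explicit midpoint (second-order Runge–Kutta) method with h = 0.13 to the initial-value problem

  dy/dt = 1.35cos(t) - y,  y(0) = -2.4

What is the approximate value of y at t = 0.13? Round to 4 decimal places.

-1.9446

Midpoint: k1 = f(t_n, y_n); k2 = f(t_n + h/2, y_n + (h/2)·k1); y_{n+1} = y_n + h·k2.
t=0.000000, y=-2.400000:
  k1 = f(0.000000, -2.400000) = 3.750000
  k2 = f(0.065000, -2.156250) = 3.503399
  y ← -2.400000 + 0.13·3.503399 = -1.944558
y(0.13) ≈ -1.9446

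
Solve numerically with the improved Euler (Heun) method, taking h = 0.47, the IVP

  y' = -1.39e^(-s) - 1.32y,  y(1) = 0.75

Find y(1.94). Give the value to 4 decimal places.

0.1009

Heun: k1 = f(s_n, y_n); k2 = f(s_n + h, y_n + h·k1); y_{n+1} = y_n + (h/2)·(k1 + k2).
s=1.000000, y=0.750000:
  k1 = f(1.000000, 0.750000) = -1.501352
  k2 = f(1.470000, 0.044364) = -0.378157
  y ← 0.750000 + (0.47/2)·(-1.501352 + (-0.378157)) = 0.308315
s=1.470000, y=0.308315:
  k1 = f(1.470000, 0.308315) = -0.726572
  k2 = f(1.940000, -0.033174) = -0.155959
  y ← 0.308315 + (0.47/2)·(-0.726572 + (-0.155959)) = 0.100920
y(1.94) ≈ 0.1009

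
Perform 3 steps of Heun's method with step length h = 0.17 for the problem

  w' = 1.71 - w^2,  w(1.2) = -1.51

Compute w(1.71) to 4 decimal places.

Heun: k1 = f(t_n, w_n); k2 = f(t_n + h, w_n + h·k1); w_{n+1} = w_n + (h/2)·(k1 + k2).
t=1.200000, w=-1.510000:
  k1 = f(1.200000, -1.510000) = -0.570100
  k2 = f(1.370000, -1.606917) = -0.872182
  w ← -1.510000 + (0.17/2)·(-0.570100 + (-0.872182)) = -1.632594
t=1.370000, w=-1.632594:
  k1 = f(1.370000, -1.632594) = -0.955363
  k2 = f(1.540000, -1.795006) = -1.512046
  w ← -1.632594 + (0.17/2)·(-0.955363 + (-1.512046)) = -1.842324
t=1.540000, w=-1.842324:
  k1 = f(1.540000, -1.842324) = -1.684157
  k2 = f(1.710000, -2.128630) = -2.821067
  w ← -1.842324 + (0.17/2)·(-1.684157 + (-2.821067)) = -2.225268
w(1.71) ≈ -2.2253

-2.2253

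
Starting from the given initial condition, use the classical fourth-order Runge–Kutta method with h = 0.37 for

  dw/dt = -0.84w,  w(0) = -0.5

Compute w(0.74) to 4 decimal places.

RK4: k1 = f(t_n, w_n); k2 = f(t_n + h/2, w_n + (h/2)·k1); k3 = f(t_n + h/2, w_n + (h/2)·k2); k4 = f(t_n + h, w_n + h·k3); w_{n+1} = w_n + (h/6)·(k1 + 2k2 + 2k3 + k4).
t=0.000000, w=-0.500000:
  k1 = f(0.000000, -0.500000) = 0.420000
  k2 = f(0.185000, -0.422300) = 0.354732
  k3 = f(0.185000, -0.434375) = 0.364875
  k4 = f(0.370000, -0.364996) = 0.306597
  w ← -0.500000 + (0.37/6)·(k1 + 2k2 + 2k3 + k4) = -0.366442
t=0.370000, w=-0.366442:
  k1 = f(0.370000, -0.366442) = 0.307811
  k2 = f(0.555000, -0.309497) = 0.259977
  k3 = f(0.555000, -0.318346) = 0.267411
  k4 = f(0.740000, -0.267500) = 0.224700
  w ← -0.366442 + (0.37/6)·(k1 + 2k2 + 2k3 + k4) = -0.268559
w(0.74) ≈ -0.2686

-0.2686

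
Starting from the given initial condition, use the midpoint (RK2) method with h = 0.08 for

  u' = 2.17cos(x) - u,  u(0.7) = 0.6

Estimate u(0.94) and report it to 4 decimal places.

Midpoint: k1 = f(x_n, u_n); k2 = f(x_n + h/2, u_n + (h/2)·k1); u_{n+1} = u_n + h·k2.
x=0.700000, u=0.600000:
  k1 = f(0.700000, 0.600000) = 1.059708
  k2 = f(0.740000, 0.642388) = 0.960088
  u ← 0.600000 + 0.08·0.960088 = 0.676807
x=0.780000, u=0.676807:
  k1 = f(0.780000, 0.676807) = 0.865875
  k2 = f(0.820000, 0.711442) = 0.768978
  u ← 0.676807 + 0.08·0.768978 = 0.738325
x=0.860000, u=0.738325:
  k1 = f(0.860000, 0.738325) = 0.677464
  k2 = f(0.900000, 0.765424) = 0.583470
  u ← 0.738325 + 0.08·0.583470 = 0.785003
u(0.94) ≈ 0.7850

0.7850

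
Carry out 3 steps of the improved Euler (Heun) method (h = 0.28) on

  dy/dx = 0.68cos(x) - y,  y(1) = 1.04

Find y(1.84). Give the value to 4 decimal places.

0.4833

Heun: k1 = f(x_n, y_n); k2 = f(x_n + h, y_n + h·k1); y_{n+1} = y_n + (h/2)·(k1 + k2).
x=1.000000, y=1.040000:
  k1 = f(1.000000, 1.040000) = -0.672594
  k2 = f(1.280000, 0.851674) = -0.656707
  y ← 1.040000 + (0.28/2)·(-0.672594 + (-0.656707)) = 0.853898
x=1.280000, y=0.853898:
  k1 = f(1.280000, 0.853898) = -0.658931
  k2 = f(1.560000, 0.669397) = -0.662056
  y ← 0.853898 + (0.28/2)·(-0.658931 + (-0.662056)) = 0.668960
x=1.560000, y=0.668960:
  k1 = f(1.560000, 0.668960) = -0.661618
  k2 = f(1.840000, 0.483706) = -0.664562
  y ← 0.668960 + (0.28/2)·(-0.661618 + (-0.664562)) = 0.483294
y(1.84) ≈ 0.4833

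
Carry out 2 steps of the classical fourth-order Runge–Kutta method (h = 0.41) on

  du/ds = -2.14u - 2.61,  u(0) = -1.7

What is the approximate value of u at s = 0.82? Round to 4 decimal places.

RK4: k1 = f(s_n, u_n); k2 = f(s_n + h/2, u_n + (h/2)·k1); k3 = f(s_n + h/2, u_n + (h/2)·k2); k4 = f(s_n + h, u_n + h·k3); u_{n+1} = u_n + (h/6)·(k1 + 2k2 + 2k3 + k4).
s=0.000000, u=-1.700000:
  k1 = f(0.000000, -1.700000) = 1.028000
  k2 = f(0.205000, -1.489260) = 0.577016
  k3 = f(0.205000, -1.581712) = 0.774863
  k4 = f(0.410000, -1.382306) = 0.348135
  u ← -1.700000 + (0.41/6)·(k1 + 2k2 + 2k3 + k4) = -1.421207
s=0.410000, u=-1.421207:
  k1 = f(0.410000, -1.421207) = 0.431384
  k2 = f(0.615000, -1.332774) = 0.242136
  k3 = f(0.615000, -1.371569) = 0.325159
  k4 = f(0.820000, -1.287892) = 0.146089
  u ← -1.421207 + (0.41/6)·(k1 + 2k2 + 2k3 + k4) = -1.304216
u(0.82) ≈ -1.3042

-1.3042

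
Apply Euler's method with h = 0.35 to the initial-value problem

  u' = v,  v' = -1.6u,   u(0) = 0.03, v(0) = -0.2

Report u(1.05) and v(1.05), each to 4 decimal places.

Euler on (u,v): u_{n+1} = u_n + h·u', v_{n+1} = v_n + h·v'.
0.000000: (0.030000, -0.200000); f=(-0.200000, -0.048000) → (-0.040000, -0.216800)
0.350000: (-0.040000, -0.216800); f=(-0.216800, 0.064000) → (-0.115880, -0.194400)
0.700000: (-0.115880, -0.194400); f=(-0.194400, 0.185408) → (-0.183920, -0.129507)
(u(1.05), v(1.05)) ≈ (-0.1839, -0.1295)

-0.1839, -0.1295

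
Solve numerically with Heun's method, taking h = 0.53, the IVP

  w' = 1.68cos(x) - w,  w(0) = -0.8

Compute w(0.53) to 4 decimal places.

0.1050

Heun: k1 = f(x_n, w_n); k2 = f(x_n + h, w_n + h·k1); w_{n+1} = w_n + (h/2)·(k1 + k2).
x=0.000000, w=-0.800000:
  k1 = f(0.000000, -0.800000) = 2.480000
  k2 = f(0.530000, 0.514400) = 0.935116
  w ← -0.800000 + (0.53/2)·(2.480000 + 0.935116) = 0.105006
w(0.53) ≈ 0.1050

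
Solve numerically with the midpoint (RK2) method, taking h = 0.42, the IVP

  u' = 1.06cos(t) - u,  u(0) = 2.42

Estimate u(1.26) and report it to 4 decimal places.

Midpoint: k1 = f(t_n, u_n); k2 = f(t_n + h/2, u_n + (h/2)·k1); u_{n+1} = u_n + h·k2.
t=0.000000, u=2.420000:
  k1 = f(0.000000, 2.420000) = -1.360000
  k2 = f(0.210000, 2.134400) = -1.097687
  u ← 2.420000 + 0.42·(-1.097687) = 1.958971
t=0.420000, u=1.958971:
  k1 = f(0.420000, 1.958971) = -0.991097
  k2 = f(0.630000, 1.750841) = -0.894332
  u ← 1.958971 + 0.42·(-0.894332) = 1.583352
t=0.840000, u=1.583352:
  k1 = f(0.840000, 1.583352) = -0.875841
  k2 = f(1.050000, 1.399425) = -0.872000
  u ← 1.583352 + 0.42·(-0.872000) = 1.217112
u(1.26) ≈ 1.2171

1.2171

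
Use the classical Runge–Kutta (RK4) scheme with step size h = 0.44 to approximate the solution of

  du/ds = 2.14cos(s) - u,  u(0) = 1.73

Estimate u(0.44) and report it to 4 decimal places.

RK4: k1 = f(s_n, u_n); k2 = f(s_n + h/2, u_n + (h/2)·k1); k3 = f(s_n + h/2, u_n + (h/2)·k2); k4 = f(s_n + h, u_n + h·k3); u_{n+1} = u_n + (h/6)·(k1 + 2k2 + 2k3 + k4).
s=0.000000, u=1.730000:
  k1 = f(0.000000, 1.730000) = 0.410000
  k2 = f(0.220000, 1.820200) = 0.268221
  k3 = f(0.220000, 1.789009) = 0.299412
  k4 = f(0.440000, 1.861741) = 0.074427
  u ← 1.730000 + (0.44/6)·(k1 + 2k2 + 2k3 + k4) = 1.848777
u(0.44) ≈ 1.8488

1.8488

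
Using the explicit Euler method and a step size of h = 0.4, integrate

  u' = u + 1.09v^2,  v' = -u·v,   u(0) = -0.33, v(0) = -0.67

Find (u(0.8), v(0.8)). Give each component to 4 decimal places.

Euler on (u,v): u_{n+1} = u_n + h·u', v_{n+1} = v_n + h·v'.
0.000000: (-0.330000, -0.670000); f=(0.159301, -0.221100) → (-0.266280, -0.758440)
0.400000: (-0.266280, -0.758440); f=(0.360722, -0.201957) → (-0.121991, -0.839223)
(u(0.8), v(0.8)) ≈ (-0.1220, -0.8392)

-0.1220, -0.8392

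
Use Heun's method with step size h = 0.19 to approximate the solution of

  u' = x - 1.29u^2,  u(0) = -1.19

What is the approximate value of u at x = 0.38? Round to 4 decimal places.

-2.5312

Heun: k1 = f(x_n, u_n); k2 = f(x_n + h, u_n + h·k1); u_{n+1} = u_n + (h/2)·(k1 + k2).
x=0.000000, u=-1.190000:
  k1 = f(0.000000, -1.190000) = -1.826769
  k2 = f(0.190000, -1.537086) = -2.857797
  u ← -1.190000 + (0.19/2)·(-1.826769 + (-2.857797)) = -1.635034
x=0.190000, u=-1.635034:
  k1 = f(0.190000, -1.635034) = -3.258603
  k2 = f(0.380000, -2.254168) = -6.174845
  u ← -1.635034 + (0.19/2)·(-3.258603 + (-6.174845)) = -2.531211
u(0.38) ≈ -2.5312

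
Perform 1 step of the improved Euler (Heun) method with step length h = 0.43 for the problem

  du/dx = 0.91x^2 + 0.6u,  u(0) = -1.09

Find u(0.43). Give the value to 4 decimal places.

-1.3713

Heun: k1 = f(x_n, u_n); k2 = f(x_n + h, u_n + h·k1); u_{n+1} = u_n + (h/2)·(k1 + k2).
x=0.000000, u=-1.090000:
  k1 = f(0.000000, -1.090000) = -0.654000
  k2 = f(0.430000, -1.371220) = -0.654473
  u ← -1.090000 + (0.43/2)·(-0.654000 + (-0.654473)) = -1.371322
u(0.43) ≈ -1.3713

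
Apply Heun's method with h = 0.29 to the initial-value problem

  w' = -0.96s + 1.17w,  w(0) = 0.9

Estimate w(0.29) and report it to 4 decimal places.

1.2168

Heun: k1 = f(s_n, w_n); k2 = f(s_n + h, w_n + h·k1); w_{n+1} = w_n + (h/2)·(k1 + k2).
s=0.000000, w=0.900000:
  k1 = f(0.000000, 0.900000) = 1.053000
  k2 = f(0.290000, 1.205370) = 1.131883
  w ← 0.900000 + (0.29/2)·(1.053000 + 1.131883) = 1.216808
w(0.29) ≈ 1.2168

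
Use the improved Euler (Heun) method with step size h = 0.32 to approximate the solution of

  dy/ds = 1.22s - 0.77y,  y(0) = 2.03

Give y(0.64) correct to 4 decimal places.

1.4686

Heun: k1 = f(s_n, y_n); k2 = f(s_n + h, y_n + h·k1); y_{n+1} = y_n + (h/2)·(k1 + k2).
s=0.000000, y=2.030000:
  k1 = f(0.000000, 2.030000) = -1.563100
  k2 = f(0.320000, 1.529808) = -0.787552
  y ← 2.030000 + (0.32/2)·(-1.563100 + (-0.787552)) = 1.653896
s=0.320000, y=1.653896:
  k1 = f(0.320000, 1.653896) = -0.883100
  k2 = f(0.640000, 1.371304) = -0.275104
  y ← 1.653896 + (0.32/2)·(-0.883100 + (-0.275104)) = 1.468583
y(0.64) ≈ 1.4686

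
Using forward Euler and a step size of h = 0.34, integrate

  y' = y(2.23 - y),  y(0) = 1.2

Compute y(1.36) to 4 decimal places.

Euler: y_{n+1} = y_n + h·f(x_n, y_n).
x=0.000000, y=1.200000: f=1.236000 → y ← 1.200000 + 0.34·1.236000 = 1.620240
x=0.340000, y=1.620240: f=0.987958 → y ← 1.620240 + 0.34·0.987958 = 1.956146
x=0.680000, y=1.956146: f=0.535699 → y ← 1.956146 + 0.34·0.535699 = 2.138283
x=1.020000, y=2.138283: f=0.196116 → y ← 2.138283 + 0.34·0.196116 = 2.204963
y(1.36) ≈ 2.2050

2.2050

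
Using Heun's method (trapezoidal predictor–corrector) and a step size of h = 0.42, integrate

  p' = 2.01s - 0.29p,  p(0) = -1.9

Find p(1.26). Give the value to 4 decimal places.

0.1144

Heun: k1 = f(s_n, p_n); k2 = f(s_n + h, p_n + h·k1); p_{n+1} = p_n + (h/2)·(k1 + k2).
s=0.000000, p=-1.900000:
  k1 = f(0.000000, -1.900000) = 0.551000
  k2 = f(0.420000, -1.668580) = 1.328088
  p ← -1.900000 + (0.42/2)·(0.551000 + 1.328088) = -1.505391
s=0.420000, p=-1.505391:
  k1 = f(0.420000, -1.505391) = 1.280764
  k2 = f(0.840000, -0.967471) = 1.968967
  p ← -1.505391 + (0.42/2)·(1.280764 + 1.968967) = -0.822948
s=0.840000, p=-0.822948:
  k1 = f(0.840000, -0.822948) = 1.927055
  k2 = f(1.260000, -0.013585) = 2.536540
  p ← -0.822948 + (0.42/2)·(1.927055 + 2.536540) = 0.114407
p(1.26) ≈ 0.1144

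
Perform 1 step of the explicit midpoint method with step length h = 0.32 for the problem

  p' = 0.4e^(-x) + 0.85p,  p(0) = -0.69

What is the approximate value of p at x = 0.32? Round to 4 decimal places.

-0.7767

Midpoint: k1 = f(x_n, p_n); k2 = f(x_n + h/2, p_n + (h/2)·k1); p_{n+1} = p_n + h·k2.
x=0.000000, p=-0.690000:
  k1 = f(0.000000, -0.690000) = -0.186500
  k2 = f(0.160000, -0.719840) = -0.271006
  p ← -0.690000 + 0.32·(-0.271006) = -0.776722
p(0.32) ≈ -0.7767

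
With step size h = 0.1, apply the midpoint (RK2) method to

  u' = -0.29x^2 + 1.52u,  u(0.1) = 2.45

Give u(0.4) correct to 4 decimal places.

3.8526

Midpoint: k1 = f(x_n, u_n); k2 = f(x_n + h/2, u_n + (h/2)·k1); u_{n+1} = u_n + h·k2.
x=0.100000, u=2.450000:
  k1 = f(0.100000, 2.450000) = 3.721100
  k2 = f(0.150000, 2.636055) = 4.000279
  u ← 2.450000 + 0.1·4.000279 = 2.850028
x=0.200000, u=2.850028:
  k1 = f(0.200000, 2.850028) = 4.320442
  k2 = f(0.250000, 3.066050) = 4.642271
  u ← 2.850028 + 0.1·4.642271 = 3.314255
x=0.300000, u=3.314255:
  k1 = f(0.300000, 3.314255) = 5.011568
  k2 = f(0.350000, 3.564833) = 5.383022
  u ← 3.314255 + 0.1·5.383022 = 3.852557
u(0.4) ≈ 3.8526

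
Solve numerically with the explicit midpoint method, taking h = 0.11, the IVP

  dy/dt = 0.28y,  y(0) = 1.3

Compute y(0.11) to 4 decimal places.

Midpoint: k1 = f(t_n, y_n); k2 = f(t_n + h/2, y_n + (h/2)·k1); y_{n+1} = y_n + h·k2.
t=0.000000, y=1.300000:
  k1 = f(0.000000, 1.300000) = 0.364000
  k2 = f(0.055000, 1.320020) = 0.369606
  y ← 1.300000 + 0.11·0.369606 = 1.340657
y(0.11) ≈ 1.3407

1.3407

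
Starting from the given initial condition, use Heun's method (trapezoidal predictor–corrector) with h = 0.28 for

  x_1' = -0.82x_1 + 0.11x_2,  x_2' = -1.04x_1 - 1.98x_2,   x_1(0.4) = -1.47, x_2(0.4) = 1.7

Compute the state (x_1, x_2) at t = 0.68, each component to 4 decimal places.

-1.1328, 1.2714

Heun on (x_1,x_2): k1 = f(t_n, state_n); k2 = f(t_n + h, state_n + h·k1); state_{n+1} = state_n + (h/2)·(k1 + k2).
0.400000: (-1.470000, 1.700000)
  k1 = (1.392400, -1.837200)
  predictor → (-1.080128, 1.185584)
  k2 = (1.016119, -1.224123)
  → (-1.132807, 1.271415)
(x_1(0.68), x_2(0.68)) ≈ (-1.1328, 1.2714)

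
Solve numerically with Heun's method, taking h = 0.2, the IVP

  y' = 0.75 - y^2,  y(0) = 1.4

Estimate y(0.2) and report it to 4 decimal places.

1.2199

Heun: k1 = f(t_n, y_n); k2 = f(t_n + h, y_n + h·k1); y_{n+1} = y_n + (h/2)·(k1 + k2).
t=0.000000, y=1.400000:
  k1 = f(0.000000, 1.400000) = -1.210000
  k2 = f(0.200000, 1.158000) = -0.590964
  y ← 1.400000 + (0.2/2)·(-1.210000 + (-0.590964)) = 1.219904
y(0.2) ≈ 1.2199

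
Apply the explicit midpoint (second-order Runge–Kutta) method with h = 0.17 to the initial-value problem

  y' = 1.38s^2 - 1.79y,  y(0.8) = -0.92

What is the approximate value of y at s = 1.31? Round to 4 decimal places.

Midpoint: k1 = f(s_n, y_n); k2 = f(s_n + h/2, y_n + (h/2)·k1); y_{n+1} = y_n + h·k2.
s=0.800000, y=-0.920000:
  k1 = f(0.800000, -0.920000) = 2.530000
  k2 = f(0.885000, -0.704950) = 2.342711
  y ← -0.920000 + 0.17·2.342711 = -0.521739
s=0.970000, y=-0.521739:
  k1 = f(0.970000, -0.521739) = 2.232355
  k2 = f(1.055000, -0.331989) = 2.130235
  y ← -0.521739 + 0.17·2.130235 = -0.159599
s=1.140000, y=-0.159599:
  k1 = f(1.140000, -0.159599) = 2.079131
  k2 = f(1.225000, 0.017127) = 2.040205
  y ← -0.159599 + 0.17·2.040205 = 0.187236
y(1.31) ≈ 0.1872

0.1872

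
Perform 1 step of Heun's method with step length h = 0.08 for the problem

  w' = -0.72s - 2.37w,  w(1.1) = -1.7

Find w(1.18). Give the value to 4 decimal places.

-1.4679

Heun: k1 = f(s_n, w_n); k2 = f(s_n + h, w_n + h·k1); w_{n+1} = w_n + (h/2)·(k1 + k2).
s=1.100000, w=-1.700000:
  k1 = f(1.100000, -1.700000) = 3.237000
  k2 = f(1.180000, -1.441040) = 2.565665
  w ← -1.700000 + (0.08/2)·(3.237000 + 2.565665) = -1.467893
w(1.18) ≈ -1.4679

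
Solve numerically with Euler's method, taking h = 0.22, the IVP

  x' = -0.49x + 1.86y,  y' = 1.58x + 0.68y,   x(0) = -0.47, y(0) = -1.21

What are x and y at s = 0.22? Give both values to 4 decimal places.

Euler on (x,y): x_{n+1} = x_n + h·x', y_{n+1} = y_n + h·y'.
0.000000: (-0.470000, -1.210000); f=(-2.020300, -1.565400) → (-0.914466, -1.554388)
(x(0.22), y(0.22)) ≈ (-0.9145, -1.5544)

-0.9145, -1.5544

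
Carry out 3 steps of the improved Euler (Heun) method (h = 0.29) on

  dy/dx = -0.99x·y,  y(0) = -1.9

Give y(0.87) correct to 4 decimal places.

-1.3052

Heun: k1 = f(x_n, y_n); k2 = f(x_n + h, y_n + h·k1); y_{n+1} = y_n + (h/2)·(k1 + k2).
x=0.000000, y=-1.900000:
  k1 = f(0.000000, -1.900000) = 0.000000
  k2 = f(0.290000, -1.900000) = 0.545490
  y ← -1.900000 + (0.29/2)·(0.000000 + 0.545490) = -1.820904
x=0.290000, y=-1.820904:
  k1 = f(0.290000, -1.820904) = 0.522782
  k2 = f(0.580000, -1.669297) = 0.958511
  y ← -1.820904 + (0.29/2)·(0.522782 + 0.958511) = -1.606117
x=0.580000, y=-1.606117:
  k1 = f(0.580000, -1.606117) = 0.922232
  k2 = f(0.870000, -1.338669) = 1.152996
  y ← -1.606117 + (0.29/2)·(0.922232 + 1.152996) = -1.305209
y(0.87) ≈ -1.3052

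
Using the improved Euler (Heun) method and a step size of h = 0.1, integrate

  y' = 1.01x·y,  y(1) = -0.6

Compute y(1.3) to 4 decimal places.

Heun: k1 = f(x_n, y_n); k2 = f(x_n + h, y_n + h·k1); y_{n+1} = y_n + (h/2)·(k1 + k2).
x=1.000000, y=-0.600000:
  k1 = f(1.000000, -0.600000) = -0.606000
  k2 = f(1.100000, -0.660600) = -0.733927
  y ← -0.600000 + (0.1/2)·(-0.606000 + (-0.733927)) = -0.666996
x=1.100000, y=-0.666996:
  k1 = f(1.100000, -0.666996) = -0.741033
  k2 = f(1.200000, -0.741100) = -0.898213
  y ← -0.666996 + (0.1/2)·(-0.741033 + (-0.898213)) = -0.748959
x=1.200000, y=-0.748959:
  k1 = f(1.200000, -0.748959) = -0.907738
  k2 = f(1.300000, -0.839732) = -1.102569
  y ← -0.748959 + (0.1/2)·(-0.907738 + (-1.102569)) = -0.849474
y(1.3) ≈ -0.8495

-0.8495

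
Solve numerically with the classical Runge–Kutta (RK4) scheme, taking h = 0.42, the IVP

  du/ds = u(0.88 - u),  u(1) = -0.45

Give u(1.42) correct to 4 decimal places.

-0.8434

RK4: k1 = f(s_n, u_n); k2 = f(s_n + h/2, u_n + (h/2)·k1); k3 = f(s_n + h/2, u_n + (h/2)·k2); k4 = f(s_n + h, u_n + h·k3); u_{n+1} = u_n + (h/6)·(k1 + 2k2 + 2k3 + k4).
s=1.000000, u=-0.450000:
  k1 = f(1.000000, -0.450000) = -0.598500
  k2 = f(1.210000, -0.575685) = -0.838016
  k3 = f(1.210000, -0.625983) = -0.942721
  k4 = f(1.420000, -0.845943) = -1.460048
  u ← -0.450000 + (0.42/6)·(k1 + 2k2 + 2k3 + k4) = -0.843402
u(1.42) ≈ -0.8434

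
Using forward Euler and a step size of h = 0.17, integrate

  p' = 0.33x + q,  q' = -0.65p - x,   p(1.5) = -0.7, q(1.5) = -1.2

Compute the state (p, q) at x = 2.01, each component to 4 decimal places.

-1.1242, -1.7776

Euler on (p,q): p_{n+1} = p_n + h·p', q_{n+1} = q_n + h·q'.
1.500000: (-0.700000, -1.200000); f=(-0.705000, -1.045000) → (-0.819850, -1.377650)
1.670000: (-0.819850, -1.377650); f=(-0.826550, -1.137097) → (-0.960363, -1.570957)
1.840000: (-0.960363, -1.570957); f=(-0.963757, -1.215764) → (-1.124202, -1.777636)
(p(2.01), q(2.01)) ≈ (-1.1242, -1.7776)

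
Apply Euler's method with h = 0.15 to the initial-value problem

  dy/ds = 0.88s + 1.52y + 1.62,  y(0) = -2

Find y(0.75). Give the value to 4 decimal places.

-3.4260

Euler: y_{n+1} = y_n + h·f(s_n, y_n).
s=0.000000, y=-2.000000: f=-1.420000 → y ← -2.000000 + 0.15·(-1.420000) = -2.213000
s=0.150000, y=-2.213000: f=-1.611760 → y ← -2.213000 + 0.15·(-1.611760) = -2.454764
s=0.300000, y=-2.454764: f=-1.847241 → y ← -2.454764 + 0.15·(-1.847241) = -2.731850
s=0.450000, y=-2.731850: f=-2.136412 → y ← -2.731850 + 0.15·(-2.136412) = -3.052312
s=0.600000, y=-3.052312: f=-2.491514 → y ← -3.052312 + 0.15·(-2.491514) = -3.426039
y(0.75) ≈ -3.4260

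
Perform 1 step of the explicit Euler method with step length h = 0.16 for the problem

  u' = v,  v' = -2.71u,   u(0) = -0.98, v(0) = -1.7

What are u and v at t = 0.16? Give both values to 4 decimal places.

Euler on (u,v): u_{n+1} = u_n + h·u', v_{n+1} = v_n + h·v'.
0.000000: (-0.980000, -1.700000); f=(-1.700000, 2.655800) → (-1.252000, -1.275072)
(u(0.16), v(0.16)) ≈ (-1.2520, -1.2751)

-1.2520, -1.2751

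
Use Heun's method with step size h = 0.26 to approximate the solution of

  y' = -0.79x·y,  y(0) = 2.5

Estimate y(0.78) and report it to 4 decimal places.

Heun: k1 = f(x_n, y_n); k2 = f(x_n + h, y_n + h·k1); y_{n+1} = y_n + (h/2)·(k1 + k2).
x=0.000000, y=2.500000:
  k1 = f(0.000000, 2.500000) = 0.000000
  k2 = f(0.260000, 2.500000) = -0.513500
  y ← 2.500000 + (0.26/2)·(0.000000 + (-0.513500)) = 2.433245
x=0.260000, y=2.433245:
  k1 = f(0.260000, 2.433245) = -0.499789
  k2 = f(0.520000, 2.303300) = -0.946196
  y ← 2.433245 + (0.26/2)·(-0.499789 + (-0.946196)) = 2.245267
x=0.520000, y=2.245267:
  k1 = f(0.520000, 2.245267) = -0.922356
  k2 = f(0.780000, 2.005455) = -1.235761
  y ← 2.245267 + (0.26/2)·(-0.922356 + (-1.235761)) = 1.964712
y(0.78) ≈ 1.9647

1.9647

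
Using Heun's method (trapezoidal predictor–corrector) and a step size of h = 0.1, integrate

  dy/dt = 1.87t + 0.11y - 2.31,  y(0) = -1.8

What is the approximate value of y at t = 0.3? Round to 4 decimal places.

Heun: k1 = f(t_n, y_n); k2 = f(t_n + h, y_n + h·k1); y_{n+1} = y_n + (h/2)·(k1 + k2).
t=0.000000, y=-1.800000:
  k1 = f(0.000000, -1.800000) = -2.508000
  k2 = f(0.100000, -2.050800) = -2.348588
  y ← -1.800000 + (0.1/2)·(-2.508000 + (-2.348588)) = -2.042829
t=0.100000, y=-2.042829:
  k1 = f(0.100000, -2.042829) = -2.347711
  k2 = f(0.200000, -2.277601) = -2.186536
  y ← -2.042829 + (0.1/2)·(-2.347711 + (-2.186536)) = -2.269542
t=0.200000, y=-2.269542:
  k1 = f(0.200000, -2.269542) = -2.185650
  k2 = f(0.300000, -2.488107) = -2.022692
  y ← -2.269542 + (0.1/2)·(-2.185650 + (-2.022692)) = -2.479959
y(0.3) ≈ -2.4800

-2.4800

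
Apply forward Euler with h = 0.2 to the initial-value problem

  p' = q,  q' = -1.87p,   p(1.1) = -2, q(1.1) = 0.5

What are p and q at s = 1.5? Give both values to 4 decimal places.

-1.6504, 1.9586

Euler on (p,q): p_{n+1} = p_n + h·p', q_{n+1} = q_n + h·q'.
1.100000: (-2.000000, 0.500000); f=(0.500000, 3.740000) → (-1.900000, 1.248000)
1.300000: (-1.900000, 1.248000); f=(1.248000, 3.553000) → (-1.650400, 1.958600)
(p(1.5), q(1.5)) ≈ (-1.6504, 1.9586)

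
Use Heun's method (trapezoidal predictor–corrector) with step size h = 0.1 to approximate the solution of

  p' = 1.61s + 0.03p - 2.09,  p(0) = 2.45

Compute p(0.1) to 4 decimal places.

2.2561

Heun: k1 = f(s_n, p_n); k2 = f(s_n + h, p_n + h·k1); p_{n+1} = p_n + (h/2)·(k1 + k2).
s=0.000000, p=2.450000:
  k1 = f(0.000000, 2.450000) = -2.016500
  k2 = f(0.100000, 2.248350) = -1.861549
  p ← 2.450000 + (0.1/2)·(-2.016500 + (-1.861549)) = 2.256098
p(0.1) ≈ 2.2561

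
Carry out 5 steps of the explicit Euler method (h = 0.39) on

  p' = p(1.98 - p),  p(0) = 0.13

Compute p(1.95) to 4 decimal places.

1.3208

Euler: p_{n+1} = p_n + h·f(t_n, p_n).
t=0.000000, p=0.130000: f=0.240500 → p ← 0.130000 + 0.39·0.240500 = 0.223795
t=0.390000, p=0.223795: f=0.393030 → p ← 0.223795 + 0.39·0.393030 = 0.377077
t=0.780000, p=0.377077: f=0.604425 → p ← 0.377077 + 0.39·0.604425 = 0.612802
t=1.170000, p=0.612802: f=0.837822 → p ← 0.612802 + 0.39·0.837822 = 0.939553
t=1.560000, p=0.939553: f=0.977555 → p ← 0.939553 + 0.39·0.977555 = 1.320799
p(1.95) ≈ 1.3208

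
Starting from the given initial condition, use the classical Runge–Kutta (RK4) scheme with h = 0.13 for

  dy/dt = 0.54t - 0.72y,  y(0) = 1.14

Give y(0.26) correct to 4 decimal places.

0.9625

RK4: k1 = f(t_n, y_n); k2 = f(t_n + h/2, y_n + (h/2)·k1); k3 = f(t_n + h/2, y_n + (h/2)·k2); k4 = f(t_n + h, y_n + h·k3); y_{n+1} = y_n + (h/6)·(k1 + 2k2 + 2k3 + k4).
t=0.000000, y=1.140000:
  k1 = f(0.000000, 1.140000) = -0.820800
  k2 = f(0.065000, 1.086648) = -0.747287
  k3 = f(0.065000, 1.091426) = -0.750727
  k4 = f(0.130000, 1.042405) = -0.680332
  y ← 1.140000 + (0.13/6)·(k1 + 2k2 + 2k3 + k4) = 1.042562
t=0.130000, y=1.042562:
  k1 = f(0.130000, 1.042562) = -0.680444
  k2 = f(0.195000, 0.998333) = -0.613500
  k3 = f(0.195000, 1.002684) = -0.616633
  k4 = f(0.260000, 0.962399) = -0.552528
  y ← 1.042562 + (0.13/6)·(k1 + 2k2 + 2k3 + k4) = 0.962541
y(0.26) ≈ 0.9625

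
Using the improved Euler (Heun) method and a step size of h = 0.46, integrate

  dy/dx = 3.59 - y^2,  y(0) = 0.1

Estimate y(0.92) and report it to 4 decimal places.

1.3391

Heun: k1 = f(x_n, y_n); k2 = f(x_n + h, y_n + h·k1); y_{n+1} = y_n + (h/2)·(k1 + k2).
x=0.000000, y=0.100000:
  k1 = f(0.000000, 0.100000) = 3.580000
  k2 = f(0.460000, 1.746800) = 0.538690
  y ← 0.100000 + (0.46/2)·(3.580000 + 0.538690) = 1.047299
x=0.460000, y=1.047299:
  k1 = f(0.460000, 1.047299) = 2.493166
  k2 = f(0.920000, 2.194155) = -1.224315
  y ← 1.047299 + (0.46/2)·(2.493166 + (-1.224315)) = 1.339134
y(0.92) ≈ 1.3391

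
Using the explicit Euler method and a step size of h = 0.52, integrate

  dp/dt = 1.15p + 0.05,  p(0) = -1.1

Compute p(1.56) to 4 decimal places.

Euler: p_{n+1} = p_n + h·f(t_n, p_n).
t=0.000000, p=-1.100000: f=-1.215000 → p ← -1.100000 + 0.52·(-1.215000) = -1.731800
t=0.520000, p=-1.731800: f=-1.941570 → p ← -1.731800 + 0.52·(-1.941570) = -2.741416
t=1.040000, p=-2.741416: f=-3.102629 → p ← -2.741416 + 0.52·(-3.102629) = -4.354783
p(1.56) ≈ -4.3548

-4.3548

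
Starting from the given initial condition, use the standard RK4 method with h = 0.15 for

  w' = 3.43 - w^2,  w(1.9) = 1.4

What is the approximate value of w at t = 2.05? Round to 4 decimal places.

RK4: k1 = f(t_n, w_n); k2 = f(t_n + h/2, w_n + (h/2)·k1); k3 = f(t_n + h/2, w_n + (h/2)·k2); k4 = f(t_n + h, w_n + h·k3); w_{n+1} = w_n + (h/6)·(k1 + 2k2 + 2k3 + k4).
t=1.900000, w=1.400000:
  k1 = f(1.900000, 1.400000) = 1.470000
  k2 = f(1.975000, 1.510250) = 1.149145
  k3 = f(1.975000, 1.486186) = 1.221252
  k4 = f(2.050000, 1.583188) = 0.923517
  w ← 1.400000 + (0.15/6)·(k1 + 2k2 + 2k3 + k4) = 1.578358
w(2.05) ≈ 1.5784

1.5784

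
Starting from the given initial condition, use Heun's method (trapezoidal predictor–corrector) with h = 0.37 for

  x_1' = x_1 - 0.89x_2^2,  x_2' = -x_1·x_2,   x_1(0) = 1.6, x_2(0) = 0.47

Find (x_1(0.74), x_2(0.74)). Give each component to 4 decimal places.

3.2152, 0.1250

Heun on (x_1,x_2): k1 = f(x_n, state_n); k2 = f(x_n + h, state_n + h·k1); state_{n+1} = state_n + (h/2)·(k1 + k2).
0.000000: (1.600000, 0.470000)
  k1 = (1.403399, -0.752000)
  predictor → (2.119258, 0.191760)
  k2 = (2.086531, -0.406389)
  → (2.245637, 0.255698)
0.370000: (2.245637, 0.255698)
  k1 = (2.187447, -0.574205)
  predictor → (3.054993, 0.043242)
  k2 = (3.053328, -0.132105)
  → (3.215181, 0.125031)
(x_1(0.74), x_2(0.74)) ≈ (3.2152, 0.1250)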